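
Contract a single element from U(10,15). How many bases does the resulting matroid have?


Contracting e from U(10,15) gives U(9,14).
Bases of U(9,14) = C(14,9) = 2002.

2002


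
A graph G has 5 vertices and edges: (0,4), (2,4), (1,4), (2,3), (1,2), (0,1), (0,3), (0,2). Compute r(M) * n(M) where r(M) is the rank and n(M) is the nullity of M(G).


r(M) = |V| - c = 5 - 1 = 4.
nullity = |E| - r(M) = 8 - 4 = 4.
Product = 4 * 4 = 16.

16


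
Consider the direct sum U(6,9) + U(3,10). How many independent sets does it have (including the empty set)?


For a direct sum, |I(M1+M2)| = |I(M1)| * |I(M2)|.
|I(U(6,9))| = sum C(9,k) for k=0..6 = 466.
|I(U(3,10))| = sum C(10,k) for k=0..3 = 176.
Total = 466 * 176 = 82016.

82016


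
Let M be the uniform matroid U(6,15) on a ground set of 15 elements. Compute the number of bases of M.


Bases of U(6,15) are all 6-element subsets of the 15-element ground set.
Number of bases = C(15,6).
(15 choose 6) = 5005.

5005


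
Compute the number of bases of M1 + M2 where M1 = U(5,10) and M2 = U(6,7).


Bases of a direct sum M1 + M2: |B| = |B(M1)| * |B(M2)|.
|B(U(5,10))| = C(10,5) = 252.
|B(U(6,7))| = C(7,6) = 7.
Total bases = 252 * 7 = 1764.

1764


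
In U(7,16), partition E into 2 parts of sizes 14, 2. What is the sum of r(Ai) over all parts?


r(Ai) = min(|Ai|, 7) for each part.
Sum = min(14,7) + min(2,7)
    = 7 + 2
    = 9.

9


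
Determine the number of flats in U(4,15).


Flats of U(4,15): every subset of size < 4 is a flat, plus E itself.
Count = C(15,0) + C(15,1) + C(15,2) + C(15,3) + 1
     = 1 + 15 + 105 + 455 + 1
     = 577.

577


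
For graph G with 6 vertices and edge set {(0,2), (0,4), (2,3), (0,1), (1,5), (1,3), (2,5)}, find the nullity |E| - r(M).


Cycle rank (nullity) = |E| - r(M) = |E| - (|V| - c).
|E| = 7, |V| = 6, c = 1.
Nullity = 7 - (6 - 1) = 7 - 5 = 2.

2


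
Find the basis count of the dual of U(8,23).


The dual of U(r,n) is U(n-r, n) = U(15,23).
Bases of U(15,23) are all (15)-element subsets.
|B(M*)| = (23 choose 15) = 490314.

490314


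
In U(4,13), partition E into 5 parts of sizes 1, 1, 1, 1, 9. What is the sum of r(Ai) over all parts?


r(Ai) = min(|Ai|, 4) for each part.
Sum = min(1,4) + min(1,4) + min(1,4) + min(1,4) + min(9,4)
    = 1 + 1 + 1 + 1 + 4
    = 8.

8


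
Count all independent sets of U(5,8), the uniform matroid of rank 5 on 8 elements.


Independent sets of U(5,8) are all subsets of size <= 5.
Count = C(8,0) + C(8,1) + C(8,2) + C(8,3) + C(8,4) + C(8,5)
     = 1 + 8 + 28 + 56 + 70 + 56
     = 219.

219


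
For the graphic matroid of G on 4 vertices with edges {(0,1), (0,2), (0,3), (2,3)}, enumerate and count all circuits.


A circuit in a graphic matroid = edge set of a simple cycle.
G has 4 vertices and 4 edges.
Enumerating all minimal edge subsets forming cycles...
Total circuits found: 1.

1


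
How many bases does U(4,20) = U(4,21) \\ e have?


Deleting e from U(4,21) gives U(4,20) since n > r.
Bases of U(4,20) = C(20,4) = 20! / (4! * 16!) = 4845.

4845


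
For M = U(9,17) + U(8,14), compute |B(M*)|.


(M1+M2)* = M1* + M2*.
M1* = U(8,17), bases: C(17,8) = 24310.
M2* = U(6,14), bases: C(14,6) = 3003.
|B(M*)| = 24310 * 3003 = 73002930.

73002930


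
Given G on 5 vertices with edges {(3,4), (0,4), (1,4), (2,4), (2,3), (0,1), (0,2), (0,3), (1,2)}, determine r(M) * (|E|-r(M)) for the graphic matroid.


r(M) = |V| - c = 5 - 1 = 4.
nullity = |E| - r(M) = 9 - 4 = 5.
Product = 4 * 5 = 20.

20


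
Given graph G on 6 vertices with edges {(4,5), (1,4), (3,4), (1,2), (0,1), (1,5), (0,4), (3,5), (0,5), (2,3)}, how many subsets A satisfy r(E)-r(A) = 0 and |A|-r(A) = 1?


R(x,y) = sum over A in 2^E of x^(r(E)-r(A)) * y^(|A|-r(A)).
G has 6 vertices, 10 edges. r(E) = 5.
Enumerate all 2^10 = 1024 subsets.
Count subsets with r(E)-r(A)=0 and |A|-r(A)=1: 159.

159


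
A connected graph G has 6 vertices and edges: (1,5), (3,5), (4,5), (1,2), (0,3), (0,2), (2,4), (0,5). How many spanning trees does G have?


By Kirchhoff's matrix tree theorem, the number of spanning trees equals
the determinant of any cofactor of the Laplacian matrix L.
G has 6 vertices and 8 edges.
Computing the (5 x 5) cofactor determinant gives 32.

32


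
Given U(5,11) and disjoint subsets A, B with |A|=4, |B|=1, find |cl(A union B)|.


|A union B| = 4 + 1 = 5 (disjoint).
In U(5,11), cl(S) = S if |S| < 5, else cl(S) = E.
Since 5 >= 5, cl(A union B) = E.
|cl(A union B)| = 11.

11


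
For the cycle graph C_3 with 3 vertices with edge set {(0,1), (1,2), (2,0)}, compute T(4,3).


T(C_3; x,y) = x + x^2 + ... + x^(2) + y.
T(4,3) = 4^1 + 4^2 + 3
= 4 + 16 + 3
= 23.

23


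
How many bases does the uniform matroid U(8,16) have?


Bases of U(8,16) are all 8-element subsets of the 16-element ground set.
Number of bases = C(16,8).
C(16,8) = 16! / (8! * 8!) = 12870.

12870


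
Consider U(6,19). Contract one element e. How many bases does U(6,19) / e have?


Contracting e from U(6,19) gives U(5,18).
Bases of U(5,18) = (18 choose 5) = 8568.

8568


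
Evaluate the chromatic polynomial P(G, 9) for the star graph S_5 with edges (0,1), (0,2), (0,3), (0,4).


P(tree, k) = k * (k-1)^(4) for any tree on 5 vertices.
P(9) = 9 * 8^4 = 9 * 4096 = 36864.

36864


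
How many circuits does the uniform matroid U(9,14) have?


In U(9,14), circuits are the (10)-element subsets.
Any set of 10 elements is dependent, and removing any one element gives
an independent set of size 9, so it is a minimal dependent set.
Number of circuits = (14 choose 10) = 1001.

1001


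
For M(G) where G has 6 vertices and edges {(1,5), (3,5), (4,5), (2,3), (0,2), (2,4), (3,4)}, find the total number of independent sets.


An independent set in a graphic matroid is an acyclic edge subset.
G has 6 vertices and 7 edges.
Enumerate all 2^7 = 128 subsets, checking for acyclicity.
Total independent sets = 96.

96


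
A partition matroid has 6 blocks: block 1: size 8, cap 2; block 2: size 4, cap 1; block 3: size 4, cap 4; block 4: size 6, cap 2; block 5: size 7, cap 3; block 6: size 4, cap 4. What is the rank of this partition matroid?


Rank of a partition matroid = sum of min(|Si|, ci) for each block.
= min(8,2) + min(4,1) + min(4,4) + min(6,2) + min(7,3) + min(4,4)
= 2 + 1 + 4 + 2 + 3 + 4
= 16.

16


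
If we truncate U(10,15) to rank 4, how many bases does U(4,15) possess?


Truncating U(10,15) to rank 4 gives U(4,15).
Bases of U(4,15) are all 4-element subsets of 15 elements.
Number of bases = (15 choose 4) = 1365.

1365


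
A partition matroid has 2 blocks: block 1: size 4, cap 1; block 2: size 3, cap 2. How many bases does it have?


A basis picks exactly ci elements from block i.
Number of bases = product of C(|Si|, ci).
= C(4,1) * C(3,2)
= 4 * 3
= 12.

12


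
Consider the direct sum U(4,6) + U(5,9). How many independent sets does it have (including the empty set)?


For a direct sum, |I(M1+M2)| = |I(M1)| * |I(M2)|.
|I(U(4,6))| = sum C(6,k) for k=0..4 = 57.
|I(U(5,9))| = sum C(9,k) for k=0..5 = 382.
Total = 57 * 382 = 21774.

21774


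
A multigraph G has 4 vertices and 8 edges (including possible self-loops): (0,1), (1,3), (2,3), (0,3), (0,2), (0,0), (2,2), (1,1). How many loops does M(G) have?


In a graphic matroid, a loop is a self-loop edge (u,u) with rank 0.
Examining all 8 edges for self-loops...
Self-loops found: (0,0), (2,2), (1,1)
Number of loops = 3.

3


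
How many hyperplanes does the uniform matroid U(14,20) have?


Hyperplanes of U(14,20) are flats of rank 13.
In a uniform matroid, these are exactly the (13)-element subsets.
Count = C(20,13) = 77520.

77520


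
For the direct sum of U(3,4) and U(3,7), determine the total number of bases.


Bases of a direct sum M1 + M2: |B| = |B(M1)| * |B(M2)|.
|B(U(3,4))| = C(4,3) = 4.
|B(U(3,7))| = C(7,3) = 35.
Total bases = 4 * 35 = 140.

140


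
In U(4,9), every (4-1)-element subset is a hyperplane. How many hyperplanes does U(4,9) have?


Hyperplanes of U(4,9) are flats of rank 3.
In a uniform matroid, these are exactly the (3)-element subsets.
Count = C(9,3) = 9! / (3! * 6!) = 84.

84


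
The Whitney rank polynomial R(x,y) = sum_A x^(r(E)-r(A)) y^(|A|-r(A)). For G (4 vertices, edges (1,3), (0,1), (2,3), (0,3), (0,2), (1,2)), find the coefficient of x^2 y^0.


R(x,y) = sum over A in 2^E of x^(r(E)-r(A)) * y^(|A|-r(A)).
G has 4 vertices, 6 edges. r(E) = 3.
Enumerate all 2^6 = 64 subsets.
Count subsets with r(E)-r(A)=2 and |A|-r(A)=0: 6.

6


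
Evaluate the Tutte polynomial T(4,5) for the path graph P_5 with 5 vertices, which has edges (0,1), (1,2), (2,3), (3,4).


A path on 5 vertices is a tree with 4 edges.
T(x,y) = x^(4) for any tree.
T(4,5) = 4^4 = 256.

256


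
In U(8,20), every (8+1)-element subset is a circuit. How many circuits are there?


In U(8,20), circuits are the (9)-element subsets.
Any set of 9 elements is dependent, and removing any one element gives
an independent set of size 8, so it is a minimal dependent set.
Number of circuits = (20 choose 9) = 167960.

167960


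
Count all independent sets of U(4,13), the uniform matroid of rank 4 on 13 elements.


Independent sets of U(4,13) are all subsets of size <= 4.
Count = C(13,0) + C(13,1) + C(13,2) + C(13,3) + C(13,4)
     = 1 + 13 + 78 + 286 + 715
     = 1093.

1093


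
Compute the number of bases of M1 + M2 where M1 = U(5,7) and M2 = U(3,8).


Bases of a direct sum M1 + M2: |B| = |B(M1)| * |B(M2)|.
|B(U(5,7))| = C(7,5) = 21.
|B(U(3,8))| = C(8,3) = 56.
Total bases = 21 * 56 = 1176.

1176


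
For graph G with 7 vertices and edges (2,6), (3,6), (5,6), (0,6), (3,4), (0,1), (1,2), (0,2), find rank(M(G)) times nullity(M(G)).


r(M) = |V| - c = 7 - 1 = 6.
nullity = |E| - r(M) = 8 - 6 = 2.
Product = 6 * 2 = 12.

12


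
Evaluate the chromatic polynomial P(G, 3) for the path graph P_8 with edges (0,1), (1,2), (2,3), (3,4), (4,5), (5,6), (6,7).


P(P_8, k) = k * (k-1)^(7).
P(3) = 3 * 2^7 = 3 * 128 = 384.

384


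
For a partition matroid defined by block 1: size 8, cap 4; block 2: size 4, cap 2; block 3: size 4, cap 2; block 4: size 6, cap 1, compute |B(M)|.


A basis picks exactly ci elements from block i.
Number of bases = product of C(|Si|, ci).
= C(8,4) * C(4,2) * C(4,2) * C(6,1)
= 70 * 6 * 6 * 6
= 15120.

15120


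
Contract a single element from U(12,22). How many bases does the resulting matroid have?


Contracting e from U(12,22) gives U(11,21).
Bases of U(11,21) = C(21,11) = 352716.

352716


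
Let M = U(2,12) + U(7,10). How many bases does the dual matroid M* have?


(M1+M2)* = M1* + M2*.
M1* = U(10,12), bases: C(12,10) = 66.
M2* = U(3,10), bases: C(10,3) = 120.
|B(M*)| = 66 * 120 = 7920.

7920


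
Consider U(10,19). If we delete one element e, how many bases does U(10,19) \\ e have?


Deleting e from U(10,19) gives U(10,18) since n > r.
Bases of U(10,18) = C(18,10) = 43758.

43758


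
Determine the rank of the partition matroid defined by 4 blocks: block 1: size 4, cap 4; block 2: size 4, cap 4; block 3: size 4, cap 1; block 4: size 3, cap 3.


Rank of a partition matroid = sum of min(|Si|, ci) for each block.
= min(4,4) + min(4,4) + min(4,1) + min(3,3)
= 4 + 4 + 1 + 3
= 12.

12


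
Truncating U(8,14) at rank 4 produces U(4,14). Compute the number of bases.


Truncating U(8,14) to rank 4 gives U(4,14).
Bases of U(4,14) are all 4-element subsets of 14 elements.
Number of bases = C(14,4) = (14 * 13 * 12 * 11) / (1 * 2 * 3 * 4) = 1001.

1001


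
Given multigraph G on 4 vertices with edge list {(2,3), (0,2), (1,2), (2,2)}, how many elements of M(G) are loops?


In a graphic matroid, a loop is a self-loop edge (u,u) with rank 0.
Examining all 4 edges for self-loops...
Self-loops found: (2,2)
Number of loops = 1.

1


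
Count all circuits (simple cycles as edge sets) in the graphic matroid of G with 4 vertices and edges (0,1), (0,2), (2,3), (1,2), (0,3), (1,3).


A circuit in a graphic matroid = edge set of a simple cycle.
G has 4 vertices and 6 edges.
Enumerating all minimal edge subsets forming cycles...
Total circuits found: 7.

7


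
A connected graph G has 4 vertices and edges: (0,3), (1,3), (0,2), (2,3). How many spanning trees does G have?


By Kirchhoff's matrix tree theorem, the number of spanning trees equals
the determinant of any cofactor of the Laplacian matrix L.
G has 4 vertices and 4 edges.
Computing the (3 x 3) cofactor determinant gives 3.

3


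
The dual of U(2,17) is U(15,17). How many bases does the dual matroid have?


The dual of U(r,n) is U(n-r, n) = U(15,17).
Bases of U(15,17) are all (15)-element subsets.
|B(M*)| = (17 choose 15) = 136.

136


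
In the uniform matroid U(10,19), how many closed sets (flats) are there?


Flats of U(10,19): every subset of size < 10 is a flat, plus E itself.
Count = C(19,0) + C(19,1) + C(19,2) + C(19,3) + C(19,4) + C(19,5) + C(19,6) + C(19,7) + C(19,8) + C(19,9) + 1
     = 1 + 19 + 171 + 969 + 3876 + 11628 + 27132 + 50388 + 75582 + 92378 + 1
     = 262145.

262145


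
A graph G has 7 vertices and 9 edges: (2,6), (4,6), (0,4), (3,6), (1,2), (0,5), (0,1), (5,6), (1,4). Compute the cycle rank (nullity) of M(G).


Cycle rank (nullity) = |E| - r(M) = |E| - (|V| - c).
|E| = 9, |V| = 7, c = 1.
Nullity = 9 - (7 - 1) = 9 - 6 = 3.

3


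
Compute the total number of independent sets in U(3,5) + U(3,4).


For a direct sum, |I(M1+M2)| = |I(M1)| * |I(M2)|.
|I(U(3,5))| = sum C(5,k) for k=0..3 = 26.
|I(U(3,4))| = sum C(4,k) for k=0..3 = 15.
Total = 26 * 15 = 390.

390


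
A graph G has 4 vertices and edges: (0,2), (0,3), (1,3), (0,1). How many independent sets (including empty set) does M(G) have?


An independent set in a graphic matroid is an acyclic edge subset.
G has 4 vertices and 4 edges.
Enumerate all 2^4 = 16 subsets, checking for acyclicity.
Total independent sets = 14.

14


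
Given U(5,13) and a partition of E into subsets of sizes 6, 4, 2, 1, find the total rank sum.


r(Ai) = min(|Ai|, 5) for each part.
Sum = min(6,5) + min(4,5) + min(2,5) + min(1,5)
    = 5 + 4 + 2 + 1
    = 12.

12


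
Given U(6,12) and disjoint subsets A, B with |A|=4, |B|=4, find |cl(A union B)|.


|A union B| = 4 + 4 = 8 (disjoint).
In U(6,12), cl(S) = S if |S| < 6, else cl(S) = E.
Since 8 >= 6, cl(A union B) = E.
|cl(A union B)| = 12.

12


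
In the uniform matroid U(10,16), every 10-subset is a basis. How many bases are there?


Bases of U(10,16) are all 10-element subsets of the 16-element ground set.
Number of bases = C(16,10).
(16 choose 10) = 8008.

8008


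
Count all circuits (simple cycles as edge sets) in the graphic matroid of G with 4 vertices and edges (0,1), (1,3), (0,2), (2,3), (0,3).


A circuit in a graphic matroid = edge set of a simple cycle.
G has 4 vertices and 5 edges.
Enumerating all minimal edge subsets forming cycles...
Total circuits found: 3.

3


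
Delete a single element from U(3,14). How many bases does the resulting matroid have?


Deleting e from U(3,14) gives U(3,13) since n > r.
Bases of U(3,13) = C(13,3) = (13 * 12 * 11) / (1 * 2 * 3) = 286.

286


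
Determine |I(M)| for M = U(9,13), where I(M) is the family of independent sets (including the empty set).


Independent sets of U(9,13) are all subsets of size <= 9.
Count = C(13,0) + C(13,1) + C(13,2) + C(13,3) + C(13,4) + C(13,5) + C(13,6) + C(13,7) + C(13,8) + C(13,9)
     = 1 + 13 + 78 + 286 + 715 + 1287 + 1716 + 1716 + 1287 + 715
     = 7814.

7814


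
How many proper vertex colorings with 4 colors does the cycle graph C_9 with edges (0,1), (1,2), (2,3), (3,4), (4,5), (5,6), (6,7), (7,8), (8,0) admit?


P(C_9, k) = (k-1)^9 + (-1)^9*(k-1).
P(4) = (3)^9 - 3
= 19683 - 3 = 19680.

19680


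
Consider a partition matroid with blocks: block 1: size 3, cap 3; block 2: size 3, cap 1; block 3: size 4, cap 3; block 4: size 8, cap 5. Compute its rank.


Rank of a partition matroid = sum of min(|Si|, ci) for each block.
= min(3,3) + min(3,1) + min(4,3) + min(8,5)
= 3 + 1 + 3 + 5
= 12.

12


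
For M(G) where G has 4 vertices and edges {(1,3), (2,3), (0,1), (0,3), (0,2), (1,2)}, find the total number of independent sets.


An independent set in a graphic matroid is an acyclic edge subset.
G has 4 vertices and 6 edges.
Enumerate all 2^6 = 64 subsets, checking for acyclicity.
Total independent sets = 38.

38


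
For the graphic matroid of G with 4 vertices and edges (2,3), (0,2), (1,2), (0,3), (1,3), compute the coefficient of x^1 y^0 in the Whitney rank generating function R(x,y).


R(x,y) = sum over A in 2^E of x^(r(E)-r(A)) * y^(|A|-r(A)).
G has 4 vertices, 5 edges. r(E) = 3.
Enumerate all 2^5 = 32 subsets.
Count subsets with r(E)-r(A)=1 and |A|-r(A)=0: 10.

10


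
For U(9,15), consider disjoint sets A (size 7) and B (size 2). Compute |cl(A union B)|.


|A union B| = 7 + 2 = 9 (disjoint).
In U(9,15), cl(S) = S if |S| < 9, else cl(S) = E.
Since 9 >= 9, cl(A union B) = E.
|cl(A union B)| = 15.

15


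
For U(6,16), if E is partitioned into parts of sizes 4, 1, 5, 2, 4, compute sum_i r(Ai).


r(Ai) = min(|Ai|, 6) for each part.
Sum = min(4,6) + min(1,6) + min(5,6) + min(2,6) + min(4,6)
    = 4 + 1 + 5 + 2 + 4
    = 16.

16


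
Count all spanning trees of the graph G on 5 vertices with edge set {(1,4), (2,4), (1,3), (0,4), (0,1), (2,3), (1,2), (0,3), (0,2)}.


By Kirchhoff's matrix tree theorem, the number of spanning trees equals
the determinant of any cofactor of the Laplacian matrix L.
G has 5 vertices and 9 edges.
Computing the (4 x 4) cofactor determinant gives 75.

75


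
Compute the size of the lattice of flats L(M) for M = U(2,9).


Flats of U(2,9): every subset of size < 2 is a flat, plus E itself.
Count = (9 choose 0) + (9 choose 1) + 1
     = 1 + 9 + 1
     = 11.

11


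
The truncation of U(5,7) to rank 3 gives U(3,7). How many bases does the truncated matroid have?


Truncating U(5,7) to rank 3 gives U(3,7).
Bases of U(3,7) are all 3-element subsets of 7 elements.
Number of bases = (7 choose 3) = 35.

35


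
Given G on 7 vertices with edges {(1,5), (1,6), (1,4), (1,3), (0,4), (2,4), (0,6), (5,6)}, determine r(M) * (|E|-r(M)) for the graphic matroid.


r(M) = |V| - c = 7 - 1 = 6.
nullity = |E| - r(M) = 8 - 6 = 2.
Product = 6 * 2 = 12.

12


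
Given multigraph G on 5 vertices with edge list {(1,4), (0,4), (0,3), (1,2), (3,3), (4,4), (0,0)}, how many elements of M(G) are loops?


In a graphic matroid, a loop is a self-loop edge (u,u) with rank 0.
Examining all 7 edges for self-loops...
Self-loops found: (3,3), (4,4), (0,0)
Number of loops = 3.

3


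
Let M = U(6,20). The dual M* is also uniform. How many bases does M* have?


The dual of U(r,n) is U(n-r, n) = U(14,20).
Bases of U(14,20) are all (14)-element subsets.
|B(M*)| = C(20,14) = 20! / (14! * 6!) = 38760.

38760


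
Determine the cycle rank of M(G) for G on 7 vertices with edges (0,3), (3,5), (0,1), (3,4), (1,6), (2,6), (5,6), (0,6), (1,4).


Cycle rank (nullity) = |E| - r(M) = |E| - (|V| - c).
|E| = 9, |V| = 7, c = 1.
Nullity = 9 - (7 - 1) = 9 - 6 = 3.

3


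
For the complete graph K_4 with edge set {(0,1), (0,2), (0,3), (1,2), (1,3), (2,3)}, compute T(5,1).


T(K_4; x,y) = x^3 + 3x^2 + 4xy + 2x + y^3 + 3y^2 + 2y.
Substituting x=5, y=1:
= 125 + 75 + 20 + 10 + 1 + 3 + 2
= 236.

236


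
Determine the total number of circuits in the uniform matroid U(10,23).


In U(10,23), circuits are the (11)-element subsets.
Any set of 11 elements is dependent, and removing any one element gives
an independent set of size 10, so it is a minimal dependent set.
Number of circuits = (23 choose 11) = 1352078.

1352078


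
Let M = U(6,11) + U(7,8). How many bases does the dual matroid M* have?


(M1+M2)* = M1* + M2*.
M1* = U(5,11), bases: C(11,5) = 462.
M2* = U(1,8), bases: C(8,1) = 8.
|B(M*)| = 462 * 8 = 3696.

3696


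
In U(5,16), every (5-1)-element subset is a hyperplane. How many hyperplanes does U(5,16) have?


Hyperplanes of U(5,16) are flats of rank 4.
In a uniform matroid, these are exactly the (4)-element subsets.
Count = (16 choose 4) = 1820.

1820


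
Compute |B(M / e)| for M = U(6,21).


Contracting e from U(6,21) gives U(5,20).
Bases of U(5,20) = C(20,5) = 15504.

15504


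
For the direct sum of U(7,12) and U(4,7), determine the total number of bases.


Bases of a direct sum M1 + M2: |B| = |B(M1)| * |B(M2)|.
|B(U(7,12))| = C(12,7) = 792.
|B(U(4,7))| = C(7,4) = 35.
Total bases = 792 * 35 = 27720.

27720


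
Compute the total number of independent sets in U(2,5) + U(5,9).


For a direct sum, |I(M1+M2)| = |I(M1)| * |I(M2)|.
|I(U(2,5))| = sum C(5,k) for k=0..2 = 16.
|I(U(5,9))| = sum C(9,k) for k=0..5 = 382.
Total = 16 * 382 = 6112.

6112


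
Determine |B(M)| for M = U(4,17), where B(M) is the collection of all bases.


Bases of U(4,17) are all 4-element subsets of the 17-element ground set.
Number of bases = C(17,4).
C(17,4) = (17 * 16 * 15 * 14) / (1 * 2 * 3 * 4) = 2380.

2380


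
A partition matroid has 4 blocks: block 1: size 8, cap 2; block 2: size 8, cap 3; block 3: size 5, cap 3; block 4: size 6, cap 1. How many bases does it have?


A basis picks exactly ci elements from block i.
Number of bases = product of C(|Si|, ci).
= C(8,2) * C(8,3) * C(5,3) * C(6,1)
= 28 * 56 * 10 * 6
= 94080.

94080


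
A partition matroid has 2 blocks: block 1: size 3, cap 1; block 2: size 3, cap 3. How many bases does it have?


A basis picks exactly ci elements from block i.
Number of bases = product of C(|Si|, ci).
= C(3,1) * C(3,3)
= 3 * 1
= 3.

3


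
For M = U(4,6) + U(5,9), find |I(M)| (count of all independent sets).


For a direct sum, |I(M1+M2)| = |I(M1)| * |I(M2)|.
|I(U(4,6))| = sum C(6,k) for k=0..4 = 57.
|I(U(5,9))| = sum C(9,k) for k=0..5 = 382.
Total = 57 * 382 = 21774.

21774


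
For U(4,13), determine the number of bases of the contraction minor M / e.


Contracting e from U(4,13) gives U(3,12).
Bases of U(3,12) = C(12,3) = (12 * 11 * 10) / (1 * 2 * 3) = 220.

220


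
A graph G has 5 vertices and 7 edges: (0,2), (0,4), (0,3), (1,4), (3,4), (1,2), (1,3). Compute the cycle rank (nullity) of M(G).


Cycle rank (nullity) = |E| - r(M) = |E| - (|V| - c).
|E| = 7, |V| = 5, c = 1.
Nullity = 7 - (5 - 1) = 7 - 4 = 3.

3


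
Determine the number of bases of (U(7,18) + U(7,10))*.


(M1+M2)* = M1* + M2*.
M1* = U(11,18), bases: C(18,11) = 31824.
M2* = U(3,10), bases: C(10,3) = 120.
|B(M*)| = 31824 * 120 = 3818880.

3818880


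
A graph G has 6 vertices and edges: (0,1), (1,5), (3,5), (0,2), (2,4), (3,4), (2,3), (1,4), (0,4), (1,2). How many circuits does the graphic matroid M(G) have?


A circuit in a graphic matroid = edge set of a simple cycle.
G has 6 vertices and 10 edges.
Enumerating all minimal edge subsets forming cycles...
Total circuits found: 22.

22


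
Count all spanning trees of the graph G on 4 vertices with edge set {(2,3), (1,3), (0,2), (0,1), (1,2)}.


By Kirchhoff's matrix tree theorem, the number of spanning trees equals
the determinant of any cofactor of the Laplacian matrix L.
G has 4 vertices and 5 edges.
Computing the (3 x 3) cofactor determinant gives 8.

8


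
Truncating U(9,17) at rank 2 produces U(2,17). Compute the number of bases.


Truncating U(9,17) to rank 2 gives U(2,17).
Bases of U(2,17) are all 2-element subsets of 17 elements.
Number of bases = (17 choose 2) = 136.

136


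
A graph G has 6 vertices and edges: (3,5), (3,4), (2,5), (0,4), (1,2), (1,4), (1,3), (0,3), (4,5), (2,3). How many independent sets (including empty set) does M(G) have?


An independent set in a graphic matroid is an acyclic edge subset.
G has 6 vertices and 10 edges.
Enumerate all 2^10 = 1024 subsets, checking for acyclicity.
Total independent sets = 450.

450


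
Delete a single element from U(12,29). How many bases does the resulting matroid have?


Deleting e from U(12,29) gives U(12,28) since n > r.
Bases of U(12,28) = C(28,12) = 28! / (12! * 16!) = 30421755.

30421755


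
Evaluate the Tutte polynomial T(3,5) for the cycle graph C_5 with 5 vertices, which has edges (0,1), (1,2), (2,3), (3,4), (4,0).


T(C_5; x,y) = x + x^2 + ... + x^(4) + y.
T(3,5) = 3^1 + 3^2 + 3^3 + 3^4 + 5
= 3 + 9 + 27 + 81 + 5
= 125.

125


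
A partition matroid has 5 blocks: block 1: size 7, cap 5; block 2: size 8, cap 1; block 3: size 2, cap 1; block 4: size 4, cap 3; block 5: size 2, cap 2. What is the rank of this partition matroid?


Rank of a partition matroid = sum of min(|Si|, ci) for each block.
= min(7,5) + min(8,1) + min(2,1) + min(4,3) + min(2,2)
= 5 + 1 + 1 + 3 + 2
= 12.

12


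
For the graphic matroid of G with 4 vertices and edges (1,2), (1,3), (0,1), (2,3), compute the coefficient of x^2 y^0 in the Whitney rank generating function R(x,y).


R(x,y) = sum over A in 2^E of x^(r(E)-r(A)) * y^(|A|-r(A)).
G has 4 vertices, 4 edges. r(E) = 3.
Enumerate all 2^4 = 16 subsets.
Count subsets with r(E)-r(A)=2 and |A|-r(A)=0: 4.

4


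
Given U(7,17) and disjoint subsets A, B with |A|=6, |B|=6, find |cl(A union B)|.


|A union B| = 6 + 6 = 12 (disjoint).
In U(7,17), cl(S) = S if |S| < 7, else cl(S) = E.
Since 12 >= 7, cl(A union B) = E.
|cl(A union B)| = 17.

17


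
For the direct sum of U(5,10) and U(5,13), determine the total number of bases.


Bases of a direct sum M1 + M2: |B| = |B(M1)| * |B(M2)|.
|B(U(5,10))| = C(10,5) = 252.
|B(U(5,13))| = C(13,5) = 1287.
Total bases = 252 * 1287 = 324324.

324324


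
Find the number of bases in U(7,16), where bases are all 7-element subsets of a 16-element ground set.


Bases of U(7,16) are all 7-element subsets of the 16-element ground set.
Number of bases = C(16,7).
(16 choose 7) = 11440.

11440


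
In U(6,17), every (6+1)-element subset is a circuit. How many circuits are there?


In U(6,17), circuits are the (7)-element subsets.
Any set of 7 elements is dependent, and removing any one element gives
an independent set of size 6, so it is a minimal dependent set.
Number of circuits = C(17,7) = 17! / (7! * 10!) = 19448.

19448


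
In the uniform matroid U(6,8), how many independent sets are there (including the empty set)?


Independent sets of U(6,8) are all subsets of size <= 6.
Count = (8 choose 0) + (8 choose 1) + (8 choose 2) + (8 choose 3) + (8 choose 4) + (8 choose 5) + (8 choose 6)
     = 1 + 8 + 28 + 56 + 70 + 56 + 28
     = 247.

247


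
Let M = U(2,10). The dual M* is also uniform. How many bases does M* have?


The dual of U(r,n) is U(n-r, n) = U(8,10).
Bases of U(8,10) are all (8)-element subsets.
|B(M*)| = (10 choose 8) = 45.

45


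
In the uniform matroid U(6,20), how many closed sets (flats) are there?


Flats of U(6,20): every subset of size < 6 is a flat, plus E itself.
Count = (20 choose 0) + (20 choose 1) + (20 choose 2) + (20 choose 3) + (20 choose 4) + (20 choose 5) + 1
     = 1 + 20 + 190 + 1140 + 4845 + 15504 + 1
     = 21701.

21701


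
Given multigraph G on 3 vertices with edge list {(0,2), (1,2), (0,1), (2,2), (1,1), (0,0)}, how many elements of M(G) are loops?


In a graphic matroid, a loop is a self-loop edge (u,u) with rank 0.
Examining all 6 edges for self-loops...
Self-loops found: (2,2), (1,1), (0,0)
Number of loops = 3.

3


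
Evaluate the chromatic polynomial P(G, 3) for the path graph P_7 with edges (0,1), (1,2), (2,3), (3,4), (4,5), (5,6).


P(P_7, k) = k * (k-1)^(6).
P(3) = 3 * 2^6 = 3 * 64 = 192.

192


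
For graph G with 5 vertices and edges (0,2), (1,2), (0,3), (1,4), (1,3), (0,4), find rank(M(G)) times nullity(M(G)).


r(M) = |V| - c = 5 - 1 = 4.
nullity = |E| - r(M) = 6 - 4 = 2.
Product = 4 * 2 = 8.

8


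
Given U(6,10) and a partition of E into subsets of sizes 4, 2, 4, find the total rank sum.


r(Ai) = min(|Ai|, 6) for each part.
Sum = min(4,6) + min(2,6) + min(4,6)
    = 4 + 2 + 4
    = 10.

10


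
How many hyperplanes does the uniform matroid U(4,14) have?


Hyperplanes of U(4,14) are flats of rank 3.
In a uniform matroid, these are exactly the (3)-element subsets.
Count = C(14,3) = 14! / (3! * 11!) = 364.

364


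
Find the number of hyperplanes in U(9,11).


Hyperplanes of U(9,11) are flats of rank 8.
In a uniform matroid, these are exactly the (8)-element subsets.
Count = C(11,8) = 11! / (8! * 3!) = 165.

165


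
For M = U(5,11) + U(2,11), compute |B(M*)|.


(M1+M2)* = M1* + M2*.
M1* = U(6,11), bases: C(11,6) = 462.
M2* = U(9,11), bases: C(11,9) = 55.
|B(M*)| = 462 * 55 = 25410.

25410


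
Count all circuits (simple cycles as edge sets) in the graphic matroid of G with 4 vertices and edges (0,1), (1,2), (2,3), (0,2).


A circuit in a graphic matroid = edge set of a simple cycle.
G has 4 vertices and 4 edges.
Enumerating all minimal edge subsets forming cycles...
Total circuits found: 1.

1


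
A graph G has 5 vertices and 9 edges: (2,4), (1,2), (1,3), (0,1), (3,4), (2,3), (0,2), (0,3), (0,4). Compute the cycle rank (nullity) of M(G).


Cycle rank (nullity) = |E| - r(M) = |E| - (|V| - c).
|E| = 9, |V| = 5, c = 1.
Nullity = 9 - (5 - 1) = 9 - 4 = 5.

5


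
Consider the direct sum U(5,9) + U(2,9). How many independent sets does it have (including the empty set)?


For a direct sum, |I(M1+M2)| = |I(M1)| * |I(M2)|.
|I(U(5,9))| = sum C(9,k) for k=0..5 = 382.
|I(U(2,9))| = sum C(9,k) for k=0..2 = 46.
Total = 382 * 46 = 17572.

17572


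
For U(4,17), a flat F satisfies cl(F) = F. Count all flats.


Flats of U(4,17): every subset of size < 4 is a flat, plus E itself.
Count = C(17,0) + C(17,1) + C(17,2) + C(17,3) + 1
     = 1 + 17 + 136 + 680 + 1
     = 835.

835


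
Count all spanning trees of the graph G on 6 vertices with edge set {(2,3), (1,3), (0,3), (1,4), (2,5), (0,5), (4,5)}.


By Kirchhoff's matrix tree theorem, the number of spanning trees equals
the determinant of any cofactor of the Laplacian matrix L.
G has 6 vertices and 7 edges.
Computing the (5 x 5) cofactor determinant gives 16.

16


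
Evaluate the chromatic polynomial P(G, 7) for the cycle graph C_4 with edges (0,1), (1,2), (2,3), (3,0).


P(C_4, k) = (k-1)^4 + (-1)^4*(k-1).
P(7) = (6)^4 + 6
= 1296 + 6 = 1302.

1302


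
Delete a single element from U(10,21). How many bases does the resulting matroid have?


Deleting e from U(10,21) gives U(10,20) since n > r.
Bases of U(10,20) = (20 choose 10) = 184756.

184756


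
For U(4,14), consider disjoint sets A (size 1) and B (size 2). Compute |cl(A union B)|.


|A union B| = 1 + 2 = 3 (disjoint).
In U(4,14), cl(S) = S if |S| < 4, else cl(S) = E.
Since 3 < 4, cl(A union B) = A union B.
|cl(A union B)| = 3.

3


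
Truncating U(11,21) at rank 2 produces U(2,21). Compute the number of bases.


Truncating U(11,21) to rank 2 gives U(2,21).
Bases of U(2,21) are all 2-element subsets of 21 elements.
Number of bases = C(21,2) = 21! / (2! * 19!) = 210.

210


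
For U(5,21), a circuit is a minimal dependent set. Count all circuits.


In U(5,21), circuits are the (6)-element subsets.
Any set of 6 elements is dependent, and removing any one element gives
an independent set of size 5, so it is a minimal dependent set.
Number of circuits = C(21,6) = 21! / (6! * 15!) = 54264.

54264


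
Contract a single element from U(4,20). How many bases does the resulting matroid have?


Contracting e from U(4,20) gives U(3,19).
Bases of U(3,19) = (19 choose 3) = 969.

969


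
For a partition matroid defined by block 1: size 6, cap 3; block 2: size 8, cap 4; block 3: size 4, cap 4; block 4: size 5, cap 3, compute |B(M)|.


A basis picks exactly ci elements from block i.
Number of bases = product of C(|Si|, ci).
= C(6,3) * C(8,4) * C(4,4) * C(5,3)
= 20 * 70 * 1 * 10
= 14000.

14000


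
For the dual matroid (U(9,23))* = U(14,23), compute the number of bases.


The dual of U(r,n) is U(n-r, n) = U(14,23).
Bases of U(14,23) are all (14)-element subsets.
|B(M*)| = (23 choose 14) = 817190.

817190


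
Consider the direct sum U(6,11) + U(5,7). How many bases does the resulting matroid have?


Bases of a direct sum M1 + M2: |B| = |B(M1)| * |B(M2)|.
|B(U(6,11))| = C(11,6) = 462.
|B(U(5,7))| = C(7,5) = 21.
Total bases = 462 * 21 = 9702.

9702


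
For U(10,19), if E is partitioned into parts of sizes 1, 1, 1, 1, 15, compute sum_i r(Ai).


r(Ai) = min(|Ai|, 10) for each part.
Sum = min(1,10) + min(1,10) + min(1,10) + min(1,10) + min(15,10)
    = 1 + 1 + 1 + 1 + 10
    = 14.

14


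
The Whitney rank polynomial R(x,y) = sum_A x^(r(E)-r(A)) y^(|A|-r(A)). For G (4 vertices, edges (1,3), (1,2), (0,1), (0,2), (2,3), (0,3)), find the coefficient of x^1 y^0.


R(x,y) = sum over A in 2^E of x^(r(E)-r(A)) * y^(|A|-r(A)).
G has 4 vertices, 6 edges. r(E) = 3.
Enumerate all 2^6 = 64 subsets.
Count subsets with r(E)-r(A)=1 and |A|-r(A)=0: 15.

15


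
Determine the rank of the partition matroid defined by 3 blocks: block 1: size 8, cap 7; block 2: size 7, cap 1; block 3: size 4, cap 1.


Rank of a partition matroid = sum of min(|Si|, ci) for each block.
= min(8,7) + min(7,1) + min(4,1)
= 7 + 1 + 1
= 9.

9


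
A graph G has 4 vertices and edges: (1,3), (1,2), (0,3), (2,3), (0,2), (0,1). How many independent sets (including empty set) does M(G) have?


An independent set in a graphic matroid is an acyclic edge subset.
G has 4 vertices and 6 edges.
Enumerate all 2^6 = 64 subsets, checking for acyclicity.
Total independent sets = 38.

38


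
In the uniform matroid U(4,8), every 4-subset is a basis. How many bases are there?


Bases of U(4,8) are all 4-element subsets of the 8-element ground set.
Number of bases = C(8,4).
C(8,4) = 8! / (4! * 4!) = 70.

70


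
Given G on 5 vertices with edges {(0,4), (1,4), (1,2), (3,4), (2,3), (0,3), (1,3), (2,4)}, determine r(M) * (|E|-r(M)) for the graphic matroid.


r(M) = |V| - c = 5 - 1 = 4.
nullity = |E| - r(M) = 8 - 4 = 4.
Product = 4 * 4 = 16.

16


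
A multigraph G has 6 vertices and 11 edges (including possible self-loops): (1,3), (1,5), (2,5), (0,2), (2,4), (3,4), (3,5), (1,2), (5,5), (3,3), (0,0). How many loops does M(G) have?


In a graphic matroid, a loop is a self-loop edge (u,u) with rank 0.
Examining all 11 edges for self-loops...
Self-loops found: (5,5), (3,3), (0,0)
Number of loops = 3.

3


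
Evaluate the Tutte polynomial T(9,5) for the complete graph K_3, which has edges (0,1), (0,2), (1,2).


T(K_3; x,y) = x^2 + x + y.
T(9,5) = 81 + 9 + 5 = 95.

95


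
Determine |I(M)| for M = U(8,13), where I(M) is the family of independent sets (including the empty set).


Independent sets of U(8,13) are all subsets of size <= 8.
Count = C(13,0) + C(13,1) + C(13,2) + C(13,3) + C(13,4) + C(13,5) + C(13,6) + C(13,7) + C(13,8)
     = 1 + 13 + 78 + 286 + 715 + 1287 + 1716 + 1716 + 1287
     = 7099.

7099


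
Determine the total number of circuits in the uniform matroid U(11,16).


In U(11,16), circuits are the (12)-element subsets.
Any set of 12 elements is dependent, and removing any one element gives
an independent set of size 11, so it is a minimal dependent set.
Number of circuits = C(16,12) = 1820.

1820


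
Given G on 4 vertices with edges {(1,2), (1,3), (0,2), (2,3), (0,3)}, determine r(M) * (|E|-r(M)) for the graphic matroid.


r(M) = |V| - c = 4 - 1 = 3.
nullity = |E| - r(M) = 5 - 3 = 2.
Product = 3 * 2 = 6.

6


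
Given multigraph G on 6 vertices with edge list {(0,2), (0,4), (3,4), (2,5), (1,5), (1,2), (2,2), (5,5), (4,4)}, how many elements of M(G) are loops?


In a graphic matroid, a loop is a self-loop edge (u,u) with rank 0.
Examining all 9 edges for self-loops...
Self-loops found: (2,2), (5,5), (4,4)
Number of loops = 3.

3


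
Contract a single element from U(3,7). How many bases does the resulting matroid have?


Contracting e from U(3,7) gives U(2,6).
Bases of U(2,6) = (6 choose 2) = 15.

15


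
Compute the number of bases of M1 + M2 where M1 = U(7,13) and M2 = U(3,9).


Bases of a direct sum M1 + M2: |B| = |B(M1)| * |B(M2)|.
|B(U(7,13))| = C(13,7) = 1716.
|B(U(3,9))| = C(9,3) = 84.
Total bases = 1716 * 84 = 144144.

144144


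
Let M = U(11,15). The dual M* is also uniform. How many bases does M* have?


The dual of U(r,n) is U(n-r, n) = U(4,15).
Bases of U(4,15) are all (4)-element subsets.
|B(M*)| = C(15,4) = (15 * 14 * 13 * 12) / (1 * 2 * 3 * 4) = 1365.

1365


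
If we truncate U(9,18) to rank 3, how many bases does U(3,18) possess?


Truncating U(9,18) to rank 3 gives U(3,18).
Bases of U(3,18) are all 3-element subsets of 18 elements.
Number of bases = C(18,3) = 18! / (3! * 15!) = 816.

816


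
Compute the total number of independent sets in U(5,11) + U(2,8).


For a direct sum, |I(M1+M2)| = |I(M1)| * |I(M2)|.
|I(U(5,11))| = sum C(11,k) for k=0..5 = 1024.
|I(U(2,8))| = sum C(8,k) for k=0..2 = 37.
Total = 1024 * 37 = 37888.

37888


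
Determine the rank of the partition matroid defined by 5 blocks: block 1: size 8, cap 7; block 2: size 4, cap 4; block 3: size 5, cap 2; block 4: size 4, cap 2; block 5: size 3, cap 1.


Rank of a partition matroid = sum of min(|Si|, ci) for each block.
= min(8,7) + min(4,4) + min(5,2) + min(4,2) + min(3,1)
= 7 + 4 + 2 + 2 + 1
= 16.

16


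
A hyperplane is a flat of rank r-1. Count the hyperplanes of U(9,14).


Hyperplanes of U(9,14) are flats of rank 8.
In a uniform matroid, these are exactly the (8)-element subsets.
Count = C(14,8) = 3003.

3003


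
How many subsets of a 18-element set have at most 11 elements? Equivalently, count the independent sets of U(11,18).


Independent sets of U(11,18) are all subsets of size <= 11.
Count = (18 choose 0) + (18 choose 1) + (18 choose 2) + (18 choose 3) + (18 choose 4) + (18 choose 5) + (18 choose 6) + (18 choose 7) + (18 choose 8) + (18 choose 9) + (18 choose 10) + (18 choose 11)
     = 1 + 18 + 153 + 816 + 3060 + 8568 + 18564 + 31824 + 43758 + 48620 + 43758 + 31824
     = 230964.

230964


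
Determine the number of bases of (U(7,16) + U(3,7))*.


(M1+M2)* = M1* + M2*.
M1* = U(9,16), bases: C(16,9) = 11440.
M2* = U(4,7), bases: C(7,4) = 35.
|B(M*)| = 11440 * 35 = 400400.

400400


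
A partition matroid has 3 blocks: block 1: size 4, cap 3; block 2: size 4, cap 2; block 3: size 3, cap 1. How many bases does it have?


A basis picks exactly ci elements from block i.
Number of bases = product of C(|Si|, ci).
= C(4,3) * C(4,2) * C(3,1)
= 4 * 6 * 3
= 72.

72


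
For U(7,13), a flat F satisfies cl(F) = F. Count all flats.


Flats of U(7,13): every subset of size < 7 is a flat, plus E itself.
Count = C(13,0) + C(13,1) + C(13,2) + C(13,3) + C(13,4) + C(13,5) + C(13,6) + 1
     = 1 + 13 + 78 + 286 + 715 + 1287 + 1716 + 1
     = 4097.

4097


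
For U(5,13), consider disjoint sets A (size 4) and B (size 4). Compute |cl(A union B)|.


|A union B| = 4 + 4 = 8 (disjoint).
In U(5,13), cl(S) = S if |S| < 5, else cl(S) = E.
Since 8 >= 5, cl(A union B) = E.
|cl(A union B)| = 13.

13


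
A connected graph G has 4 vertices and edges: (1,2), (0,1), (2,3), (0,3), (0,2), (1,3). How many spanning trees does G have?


By Kirchhoff's matrix tree theorem, the number of spanning trees equals
the determinant of any cofactor of the Laplacian matrix L.
G has 4 vertices and 6 edges.
Computing the (3 x 3) cofactor determinant gives 16.

16


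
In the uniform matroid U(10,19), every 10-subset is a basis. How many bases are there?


Bases of U(10,19) are all 10-element subsets of the 19-element ground set.
Number of bases = C(19,10).
C(19,10) = 19! / (10! * 9!) = 92378.

92378


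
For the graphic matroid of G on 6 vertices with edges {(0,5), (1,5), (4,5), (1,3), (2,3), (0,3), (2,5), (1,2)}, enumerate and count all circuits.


A circuit in a graphic matroid = edge set of a simple cycle.
G has 6 vertices and 8 edges.
Enumerating all minimal edge subsets forming cycles...
Total circuits found: 7.

7


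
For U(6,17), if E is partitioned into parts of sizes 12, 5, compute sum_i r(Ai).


r(Ai) = min(|Ai|, 6) for each part.
Sum = min(12,6) + min(5,6)
    = 6 + 5
    = 11.

11
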